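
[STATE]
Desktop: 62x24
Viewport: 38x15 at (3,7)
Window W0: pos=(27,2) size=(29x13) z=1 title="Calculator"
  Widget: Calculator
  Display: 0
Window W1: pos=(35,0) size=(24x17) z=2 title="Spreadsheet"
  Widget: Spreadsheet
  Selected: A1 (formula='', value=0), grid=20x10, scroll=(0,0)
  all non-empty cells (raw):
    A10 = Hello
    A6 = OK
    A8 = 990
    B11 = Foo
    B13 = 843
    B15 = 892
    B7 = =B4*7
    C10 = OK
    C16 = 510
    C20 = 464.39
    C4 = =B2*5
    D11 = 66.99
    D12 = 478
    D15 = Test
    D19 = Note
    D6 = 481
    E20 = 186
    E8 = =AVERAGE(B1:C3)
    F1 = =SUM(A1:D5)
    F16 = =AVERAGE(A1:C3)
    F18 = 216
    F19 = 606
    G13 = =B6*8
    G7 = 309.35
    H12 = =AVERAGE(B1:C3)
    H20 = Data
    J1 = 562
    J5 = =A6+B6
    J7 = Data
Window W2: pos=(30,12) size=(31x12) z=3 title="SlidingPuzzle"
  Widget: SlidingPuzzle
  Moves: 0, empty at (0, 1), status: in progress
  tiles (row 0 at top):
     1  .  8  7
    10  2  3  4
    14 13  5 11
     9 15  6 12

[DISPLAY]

                        ┃│ 7 │ 8┃  2  
                        ┃├───┼──┃  3  
                        ┃│ 4 │ 5┃  4  
                        ┃├───┼──┃  5  
                        ┃│ 1 │ 2┃  6 O
                        ┃├─┏━━━━━━━━━━
                        ┃│ ┃ SlidingPu
                        ┗━━┠──────────
                           ┃┌────┬────
                           ┃│  1 │    
                           ┃├────┼────
                           ┃│ 10 │  2 
                           ┃├────┼────
                           ┃│ 14 │ 13 
                           ┃├────┼────


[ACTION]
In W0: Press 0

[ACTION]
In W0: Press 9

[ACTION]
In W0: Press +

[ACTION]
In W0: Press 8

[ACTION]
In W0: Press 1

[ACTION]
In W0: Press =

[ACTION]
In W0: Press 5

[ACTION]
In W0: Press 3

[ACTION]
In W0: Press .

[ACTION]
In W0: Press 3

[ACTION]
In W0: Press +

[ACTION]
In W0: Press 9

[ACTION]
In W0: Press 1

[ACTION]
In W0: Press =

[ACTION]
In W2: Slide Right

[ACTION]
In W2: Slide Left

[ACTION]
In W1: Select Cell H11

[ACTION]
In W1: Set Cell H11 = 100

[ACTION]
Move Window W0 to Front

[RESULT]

                        ┃│ 7 │ 8 │ 9 │
                        ┃├───┼───┼───┼
                        ┃│ 4 │ 5 │ 6 │
                        ┃├───┼───┼───┼
                        ┃│ 1 │ 2 │ 3 │
                        ┃├───┼───┼───┼
                        ┃│ 0 │ . │ = │
                        ┗━━━━━━━━━━━━━
                           ┃┌────┬────
                           ┃│  1 │    
                           ┃├────┼────
                           ┃│ 10 │  2 
                           ┃├────┼────
                           ┃│ 14 │ 13 
                           ┃├────┼────


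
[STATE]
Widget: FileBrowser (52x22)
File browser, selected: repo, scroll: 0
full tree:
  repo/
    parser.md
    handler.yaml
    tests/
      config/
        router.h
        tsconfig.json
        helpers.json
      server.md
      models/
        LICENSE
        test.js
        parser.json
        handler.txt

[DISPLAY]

> [-] repo/                                         
    parser.md                                       
    handler.yaml                                    
    [+] tests/                                      
                                                    
                                                    
                                                    
                                                    
                                                    
                                                    
                                                    
                                                    
                                                    
                                                    
                                                    
                                                    
                                                    
                                                    
                                                    
                                                    
                                                    
                                                    


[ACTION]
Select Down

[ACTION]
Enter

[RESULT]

  [-] repo/                                         
  > parser.md                                       
    handler.yaml                                    
    [+] tests/                                      
                                                    
                                                    
                                                    
                                                    
                                                    
                                                    
                                                    
                                                    
                                                    
                                                    
                                                    
                                                    
                                                    
                                                    
                                                    
                                                    
                                                    
                                                    


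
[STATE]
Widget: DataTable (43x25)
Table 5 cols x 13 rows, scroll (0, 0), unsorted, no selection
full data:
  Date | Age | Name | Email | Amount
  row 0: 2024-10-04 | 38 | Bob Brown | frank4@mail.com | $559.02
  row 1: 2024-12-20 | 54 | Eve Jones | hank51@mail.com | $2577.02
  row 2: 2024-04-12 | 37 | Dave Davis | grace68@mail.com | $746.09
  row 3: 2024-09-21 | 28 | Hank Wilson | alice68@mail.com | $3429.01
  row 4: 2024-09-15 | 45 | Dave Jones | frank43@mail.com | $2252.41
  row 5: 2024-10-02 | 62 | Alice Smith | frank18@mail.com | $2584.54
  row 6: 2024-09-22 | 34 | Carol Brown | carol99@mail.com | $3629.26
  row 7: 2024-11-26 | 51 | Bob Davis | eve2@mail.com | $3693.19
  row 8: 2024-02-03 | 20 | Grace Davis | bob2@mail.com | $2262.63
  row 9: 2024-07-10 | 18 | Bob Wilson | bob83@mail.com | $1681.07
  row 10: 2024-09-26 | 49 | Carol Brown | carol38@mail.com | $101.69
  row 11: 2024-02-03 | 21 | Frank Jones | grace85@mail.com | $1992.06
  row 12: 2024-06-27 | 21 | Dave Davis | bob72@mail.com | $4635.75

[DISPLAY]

Date      │Age│Name       │Email           
──────────┼───┼───────────┼────────────────
2024-10-04│38 │Bob Brown  │frank4@mail.com 
2024-12-20│54 │Eve Jones  │hank51@mail.com 
2024-04-12│37 │Dave Davis │grace68@mail.com
2024-09-21│28 │Hank Wilson│alice68@mail.com
2024-09-15│45 │Dave Jones │frank43@mail.com
2024-10-02│62 │Alice Smith│frank18@mail.com
2024-09-22│34 │Carol Brown│carol99@mail.com
2024-11-26│51 │Bob Davis  │eve2@mail.com   
2024-02-03│20 │Grace Davis│bob2@mail.com   
2024-07-10│18 │Bob Wilson │bob83@mail.com  
2024-09-26│49 │Carol Brown│carol38@mail.com
2024-02-03│21 │Frank Jones│grace85@mail.com
2024-06-27│21 │Dave Davis │bob72@mail.com  
                                           
                                           
                                           
                                           
                                           
                                           
                                           
                                           
                                           
                                           


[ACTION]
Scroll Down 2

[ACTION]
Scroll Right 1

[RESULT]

ate      │Age│Name       │Email           │
─────────┼───┼───────────┼────────────────┼
024-10-04│38 │Bob Brown  │frank4@mail.com │
024-12-20│54 │Eve Jones  │hank51@mail.com │
024-04-12│37 │Dave Davis │grace68@mail.com│
024-09-21│28 │Hank Wilson│alice68@mail.com│
024-09-15│45 │Dave Jones │frank43@mail.com│
024-10-02│62 │Alice Smith│frank18@mail.com│
024-09-22│34 │Carol Brown│carol99@mail.com│
024-11-26│51 │Bob Davis  │eve2@mail.com   │
024-02-03│20 │Grace Davis│bob2@mail.com   │
024-07-10│18 │Bob Wilson │bob83@mail.com  │
024-09-26│49 │Carol Brown│carol38@mail.com│
024-02-03│21 │Frank Jones│grace85@mail.com│
024-06-27│21 │Dave Davis │bob72@mail.com  │
                                           
                                           
                                           
                                           
                                           
                                           
                                           
                                           
                                           
                                           


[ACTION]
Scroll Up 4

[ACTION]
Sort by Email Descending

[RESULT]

ate      │Age│Name       │Email          ▼│
─────────┼───┼───────────┼────────────────┼
024-12-20│54 │Eve Jones  │hank51@mail.com │
024-02-03│21 │Frank Jones│grace85@mail.com│
024-04-12│37 │Dave Davis │grace68@mail.com│
024-10-04│38 │Bob Brown  │frank4@mail.com │
024-09-15│45 │Dave Jones │frank43@mail.com│
024-10-02│62 │Alice Smith│frank18@mail.com│
024-11-26│51 │Bob Davis  │eve2@mail.com   │
024-09-22│34 │Carol Brown│carol99@mail.com│
024-09-26│49 │Carol Brown│carol38@mail.com│
024-07-10│18 │Bob Wilson │bob83@mail.com  │
024-06-27│21 │Dave Davis │bob72@mail.com  │
024-02-03│20 │Grace Davis│bob2@mail.com   │
024-09-21│28 │Hank Wilson│alice68@mail.com│
                                           
                                           
                                           
                                           
                                           
                                           
                                           
                                           
                                           
                                           


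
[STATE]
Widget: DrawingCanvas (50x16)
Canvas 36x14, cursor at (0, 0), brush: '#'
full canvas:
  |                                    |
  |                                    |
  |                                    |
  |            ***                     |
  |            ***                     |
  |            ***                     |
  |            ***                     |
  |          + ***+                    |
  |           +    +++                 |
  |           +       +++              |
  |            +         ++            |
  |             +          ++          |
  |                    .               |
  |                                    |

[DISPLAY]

+                                                 
                                                  
                                                  
            ***                                   
            ***                                   
            ***                                   
            ***                                   
          + ***+                                  
           +    +++                               
           +       +++                            
            +         ++                          
             +          ++                        
                    .                             
                                                  
                                                  
                                                  


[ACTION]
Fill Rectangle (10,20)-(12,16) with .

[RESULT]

+                                                 
                                                  
                                                  
            ***                                   
            ***                                   
            ***                                   
            ***                                   
          + ***+                                  
           +    +++                               
           +       +++                            
            +   ..... ++                          
             +  .....   ++                        
                .....                             
                                                  
                                                  
                                                  


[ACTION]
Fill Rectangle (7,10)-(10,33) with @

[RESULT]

+                                                 
                                                  
                                                  
            ***                                   
            ***                                   
            ***                                   
            ***                                   
          @@@@@@@@@@@@@@@@@@@@@@@@                
          @@@@@@@@@@@@@@@@@@@@@@@@                
          @@@@@@@@@@@@@@@@@@@@@@@@                
          @@@@@@@@@@@@@@@@@@@@@@@@                
             +  .....   ++                        
                .....                             
                                                  
                                                  
                                                  


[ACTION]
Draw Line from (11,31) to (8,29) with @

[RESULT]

+                                                 
                                                  
                                                  
            ***                                   
            ***                                   
            ***                                   
            ***                                   
          @@@@@@@@@@@@@@@@@@@@@@@@                
          @@@@@@@@@@@@@@@@@@@@@@@@                
          @@@@@@@@@@@@@@@@@@@@@@@@                
          @@@@@@@@@@@@@@@@@@@@@@@@                
             +  .....   ++     @                  
                .....                             
                                                  
                                                  
                                                  


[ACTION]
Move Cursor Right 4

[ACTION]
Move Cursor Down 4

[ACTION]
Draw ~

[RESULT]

                                                  
                                                  
                                                  
            ***                                   
    ~       ***                                   
            ***                                   
            ***                                   
          @@@@@@@@@@@@@@@@@@@@@@@@                
          @@@@@@@@@@@@@@@@@@@@@@@@                
          @@@@@@@@@@@@@@@@@@@@@@@@                
          @@@@@@@@@@@@@@@@@@@@@@@@                
             +  .....   ++     @                  
                .....                             
                                                  
                                                  
                                                  


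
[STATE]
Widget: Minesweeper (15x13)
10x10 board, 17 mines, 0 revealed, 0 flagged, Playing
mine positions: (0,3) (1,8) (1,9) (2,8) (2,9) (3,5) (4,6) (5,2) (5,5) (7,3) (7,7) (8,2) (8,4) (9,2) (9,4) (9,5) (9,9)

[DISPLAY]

■■■■■■■■■■     
■■■■■■■■■■     
■■■■■■■■■■     
■■■■■■■■■■     
■■■■■■■■■■     
■■■■■■■■■■     
■■■■■■■■■■     
■■■■■■■■■■     
■■■■■■■■■■     
■■■■■■■■■■     
               
               
               


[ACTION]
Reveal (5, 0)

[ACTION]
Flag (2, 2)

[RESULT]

  1■■■■■■■     
  111■■■■■     
    1■■■■■     
    1■■■■■     
 1112■■■■■     
 1■■■■■■■■     
 1■■■■■■■■     
 1■■■■■■■■     
 2■■■■■■■■     
 2■■■■■■■■     
               
               
               


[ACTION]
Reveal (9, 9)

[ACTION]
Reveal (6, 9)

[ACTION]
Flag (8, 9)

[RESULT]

  1✹■■■■■■     
  111■■■✹✹     
    1■■■✹✹     
    1✹■■■■     
 1112■✹■■■     
 1✹■■✹■■■■     
 1■■■■■■■■     
 1■✹■■■✹■■     
 2✹■✹■■■■■     
 2✹■✹✹■■■✹     
               
               
               


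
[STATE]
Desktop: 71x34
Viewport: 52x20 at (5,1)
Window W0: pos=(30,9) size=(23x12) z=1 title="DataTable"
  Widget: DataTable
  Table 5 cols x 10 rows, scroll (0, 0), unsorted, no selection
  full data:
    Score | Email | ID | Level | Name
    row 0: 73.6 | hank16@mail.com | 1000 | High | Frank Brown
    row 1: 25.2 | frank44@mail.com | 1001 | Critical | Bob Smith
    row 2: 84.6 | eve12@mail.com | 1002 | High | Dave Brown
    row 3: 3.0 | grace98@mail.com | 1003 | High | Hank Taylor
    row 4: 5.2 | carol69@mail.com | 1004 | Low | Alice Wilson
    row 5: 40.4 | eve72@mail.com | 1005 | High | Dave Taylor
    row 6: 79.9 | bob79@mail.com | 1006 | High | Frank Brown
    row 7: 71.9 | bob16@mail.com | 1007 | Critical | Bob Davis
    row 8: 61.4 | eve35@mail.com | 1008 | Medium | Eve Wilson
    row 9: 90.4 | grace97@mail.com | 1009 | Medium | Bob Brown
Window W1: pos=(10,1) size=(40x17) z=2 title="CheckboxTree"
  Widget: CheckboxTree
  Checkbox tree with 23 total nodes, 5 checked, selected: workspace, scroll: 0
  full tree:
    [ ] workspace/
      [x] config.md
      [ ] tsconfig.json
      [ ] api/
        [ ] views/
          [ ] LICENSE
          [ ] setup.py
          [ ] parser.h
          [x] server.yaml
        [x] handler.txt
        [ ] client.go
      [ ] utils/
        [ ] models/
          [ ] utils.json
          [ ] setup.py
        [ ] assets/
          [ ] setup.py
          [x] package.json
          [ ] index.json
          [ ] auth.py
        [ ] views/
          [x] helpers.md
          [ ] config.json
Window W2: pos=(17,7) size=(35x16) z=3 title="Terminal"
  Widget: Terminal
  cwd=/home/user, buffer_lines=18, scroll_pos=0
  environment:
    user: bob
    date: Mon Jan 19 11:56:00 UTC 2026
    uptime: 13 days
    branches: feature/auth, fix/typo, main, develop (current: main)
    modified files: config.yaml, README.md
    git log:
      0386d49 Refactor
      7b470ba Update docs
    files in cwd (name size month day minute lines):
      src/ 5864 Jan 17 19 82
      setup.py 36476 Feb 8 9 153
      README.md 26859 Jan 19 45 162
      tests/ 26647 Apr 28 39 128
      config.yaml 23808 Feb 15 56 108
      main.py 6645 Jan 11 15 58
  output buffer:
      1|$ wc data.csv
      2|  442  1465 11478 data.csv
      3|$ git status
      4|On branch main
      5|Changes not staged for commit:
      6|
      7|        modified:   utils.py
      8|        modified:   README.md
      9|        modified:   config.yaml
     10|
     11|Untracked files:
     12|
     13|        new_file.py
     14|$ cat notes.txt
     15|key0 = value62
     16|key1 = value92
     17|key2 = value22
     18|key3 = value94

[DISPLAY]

     ┏━━━━━━━━━━━━━━━━━━━━━━━━━━━━━━━━━━━━━━┓       
     ┃ CheckboxTree                         ┃       
     ┠──────────────────────────────────────┨       
     ┃>[-] workspace/                       ┃       
     ┃   [x] config.md                      ┃       
     ┃   [ ] tsconfig.json                  ┃       
     ┃   [-]┏━━━━━━━━━━━━━━━━━━━━━━━━━━━━━━━━━┓     
     ┃     [┃ Terminal                        ┃     
     ┃      ┠─────────────────────────────────┨┓    
     ┃      ┃$ wc data.csv                    ┃┃    
     ┃      ┃  442  1465 11478 data.csv       ┃┨    
     ┃      ┃$ git status                     ┃┃    
     ┃     [┃On branch main                   ┃┃    
     ┃     [┃Changes not staged for commit:   ┃┃    
     ┃   [-]┃                                 ┃┃    
     ┃     [┃        modified:   utils.py     ┃┃    
     ┗━━━━━━┃        modified:   README.md    ┃┃    
            ┃        modified:   config.yaml  ┃┃    
            ┃                                 ┃┃    
            ┃Untracked files:                 ┃┛    


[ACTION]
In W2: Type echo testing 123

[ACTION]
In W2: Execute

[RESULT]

     ┏━━━━━━━━━━━━━━━━━━━━━━━━━━━━━━━━━━━━━━┓       
     ┃ CheckboxTree                         ┃       
     ┠──────────────────────────────────────┨       
     ┃>[-] workspace/                       ┃       
     ┃   [x] config.md                      ┃       
     ┃   [ ] tsconfig.json                  ┃       
     ┃   [-]┏━━━━━━━━━━━━━━━━━━━━━━━━━━━━━━━━━┓     
     ┃     [┃ Terminal                        ┃     
     ┃      ┠─────────────────────────────────┨┓    
     ┃      ┃                                 ┃┃    
     ┃      ┃Untracked files:                 ┃┨    
     ┃      ┃                                 ┃┃    
     ┃     [┃        new_file.py              ┃┃    
     ┃     [┃$ cat notes.txt                  ┃┃    
     ┃   [-]┃key0 = value62                   ┃┃    
     ┃     [┃key1 = value92                   ┃┃    
     ┗━━━━━━┃key2 = value22                   ┃┃    
            ┃key3 = value94                   ┃┃    
            ┃$ echo testing 123               ┃┃    
            ┃testing 123                      ┃┛    


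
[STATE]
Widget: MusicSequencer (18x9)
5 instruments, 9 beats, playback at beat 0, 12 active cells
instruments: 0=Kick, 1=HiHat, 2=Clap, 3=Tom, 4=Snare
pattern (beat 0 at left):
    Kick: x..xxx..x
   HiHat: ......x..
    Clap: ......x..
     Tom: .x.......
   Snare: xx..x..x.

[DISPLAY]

      ▼12345678   
  Kick█··███··█   
 HiHat······█··   
  Clap······█··   
   Tom·█·······   
 Snare██··█··█·   
                  
                  
                  


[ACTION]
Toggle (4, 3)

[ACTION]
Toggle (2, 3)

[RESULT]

      ▼12345678   
  Kick█··███··█   
 HiHat······█··   
  Clap···█··█··   
   Tom·█·······   
 Snare██·██··█·   
                  
                  
                  


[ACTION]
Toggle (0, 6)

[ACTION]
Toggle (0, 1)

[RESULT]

      ▼12345678   
  Kick██·████·█   
 HiHat······█··   
  Clap···█··█··   
   Tom·█·······   
 Snare██·██··█·   
                  
                  
                  


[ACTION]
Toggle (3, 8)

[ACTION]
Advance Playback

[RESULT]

      0▼2345678   
  Kick██·████·█   
 HiHat······█··   
  Clap···█··█··   
   Tom·█······█   
 Snare██·██··█·   
                  
                  
                  


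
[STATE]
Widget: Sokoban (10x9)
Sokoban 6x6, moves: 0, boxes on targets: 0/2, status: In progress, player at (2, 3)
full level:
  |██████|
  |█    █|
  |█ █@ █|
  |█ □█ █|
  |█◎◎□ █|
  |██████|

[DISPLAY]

██████    
█    █    
█ █@ █    
█ □█ █    
█◎◎□ █    
██████    
Moves: 0  
          
          


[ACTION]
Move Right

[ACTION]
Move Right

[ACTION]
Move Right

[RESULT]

██████    
█    █    
█ █ @█    
█ □█ █    
█◎◎□ █    
██████    
Moves: 1  
          
          


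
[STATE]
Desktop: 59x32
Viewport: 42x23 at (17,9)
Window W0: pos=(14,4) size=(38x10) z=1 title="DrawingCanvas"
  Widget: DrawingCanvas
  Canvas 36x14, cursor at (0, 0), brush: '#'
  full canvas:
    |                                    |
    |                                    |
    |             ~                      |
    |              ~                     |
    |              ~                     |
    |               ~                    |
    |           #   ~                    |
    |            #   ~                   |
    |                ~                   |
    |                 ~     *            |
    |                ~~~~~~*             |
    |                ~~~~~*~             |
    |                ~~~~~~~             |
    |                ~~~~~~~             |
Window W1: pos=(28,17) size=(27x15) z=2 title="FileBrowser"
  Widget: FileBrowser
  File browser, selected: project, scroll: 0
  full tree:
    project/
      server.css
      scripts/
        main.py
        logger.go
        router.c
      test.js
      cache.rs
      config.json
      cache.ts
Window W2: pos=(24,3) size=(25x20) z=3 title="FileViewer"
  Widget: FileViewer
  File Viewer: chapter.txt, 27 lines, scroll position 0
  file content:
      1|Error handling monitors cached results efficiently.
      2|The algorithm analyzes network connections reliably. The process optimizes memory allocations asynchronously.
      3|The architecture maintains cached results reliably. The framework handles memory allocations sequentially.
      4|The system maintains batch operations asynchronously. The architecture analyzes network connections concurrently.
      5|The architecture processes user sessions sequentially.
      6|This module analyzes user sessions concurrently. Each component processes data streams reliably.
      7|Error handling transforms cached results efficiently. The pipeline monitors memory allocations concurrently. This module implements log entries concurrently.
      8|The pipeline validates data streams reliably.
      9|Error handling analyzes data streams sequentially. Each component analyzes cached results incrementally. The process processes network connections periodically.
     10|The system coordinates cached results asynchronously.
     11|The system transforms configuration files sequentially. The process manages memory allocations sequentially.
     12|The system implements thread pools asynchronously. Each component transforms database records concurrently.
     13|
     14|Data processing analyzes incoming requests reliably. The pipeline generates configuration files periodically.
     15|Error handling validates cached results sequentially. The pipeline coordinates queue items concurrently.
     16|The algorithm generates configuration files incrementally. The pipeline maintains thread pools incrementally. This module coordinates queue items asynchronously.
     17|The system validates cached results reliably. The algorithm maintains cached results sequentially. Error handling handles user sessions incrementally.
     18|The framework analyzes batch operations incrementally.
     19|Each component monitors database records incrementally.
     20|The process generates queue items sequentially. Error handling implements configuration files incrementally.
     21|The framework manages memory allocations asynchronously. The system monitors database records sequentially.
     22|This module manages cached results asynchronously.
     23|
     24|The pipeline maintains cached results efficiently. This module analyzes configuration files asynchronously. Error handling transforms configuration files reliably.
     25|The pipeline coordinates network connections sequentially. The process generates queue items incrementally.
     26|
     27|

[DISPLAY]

       ┃The system maintains b░┃  ┃       
       ┃The architecture proce░┃  ┃       
       ┃This module analyzes u░┃  ┃       
       ┃Error handling transfo░┃  ┃       
━━━━━━━┃The pipeline validates░┃━━┛       
       ┃Error handling analyze░┃          
       ┃The system coordinates░┃          
       ┃The system transforms ░┃          
       ┃The system implements ░┃━━━━━┓    
       ┃                      ░┃     ┃    
       ┃Data processing analyz░┃─────┨    
       ┃Error handling validat░┃     ┃    
       ┃The algorithm generate▼┃     ┃    
       ┗━━━━━━━━━━━━━━━━━━━━━━━┛     ┃    
           ┃    test.js              ┃    
           ┃    cache.rs             ┃    
           ┃    config.json          ┃    
           ┃    cache.ts             ┃    
           ┃                         ┃    
           ┃                         ┃    
           ┃                         ┃    
           ┃                         ┃    
           ┗━━━━━━━━━━━━━━━━━━━━━━━━━┛    


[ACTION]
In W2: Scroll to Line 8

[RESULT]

       ┃The system transforms ░┃  ┃       
       ┃The system implements ░┃  ┃       
       ┃                      ░┃  ┃       
       ┃Data processing analyz░┃  ┃       
━━━━━━━┃Error handling validat░┃━━┛       
       ┃The algorithm generate░┃          
       ┃The system validates c█┃          
       ┃The framework analyzes░┃          
       ┃Each component monitor░┃━━━━━┓    
       ┃The process generates ░┃     ┃    
       ┃The framework manages ░┃─────┨    
       ┃This module manages ca░┃     ┃    
       ┃                      ▼┃     ┃    
       ┗━━━━━━━━━━━━━━━━━━━━━━━┛     ┃    
           ┃    test.js              ┃    
           ┃    cache.rs             ┃    
           ┃    config.json          ┃    
           ┃    cache.ts             ┃    
           ┃                         ┃    
           ┃                         ┃    
           ┃                         ┃    
           ┃                         ┃    
           ┗━━━━━━━━━━━━━━━━━━━━━━━━━┛    


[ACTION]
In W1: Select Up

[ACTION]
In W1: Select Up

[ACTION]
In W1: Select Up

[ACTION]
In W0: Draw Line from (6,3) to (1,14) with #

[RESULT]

       ┃The system transforms ░┃  ┃       
       ┃The system implements ░┃  ┃       
     ##┃                      ░┃  ┃       
   ##  ┃Data processing analyz░┃  ┃       
━━━━━━━┃Error handling validat░┃━━┛       
       ┃The algorithm generate░┃          
       ┃The system validates c█┃          
       ┃The framework analyzes░┃          
       ┃Each component monitor░┃━━━━━┓    
       ┃The process generates ░┃     ┃    
       ┃The framework manages ░┃─────┨    
       ┃This module manages ca░┃     ┃    
       ┃                      ▼┃     ┃    
       ┗━━━━━━━━━━━━━━━━━━━━━━━┛     ┃    
           ┃    test.js              ┃    
           ┃    cache.rs             ┃    
           ┃    config.json          ┃    
           ┃    cache.ts             ┃    
           ┃                         ┃    
           ┃                         ┃    
           ┃                         ┃    
           ┃                         ┃    
           ┗━━━━━━━━━━━━━━━━━━━━━━━━━┛    


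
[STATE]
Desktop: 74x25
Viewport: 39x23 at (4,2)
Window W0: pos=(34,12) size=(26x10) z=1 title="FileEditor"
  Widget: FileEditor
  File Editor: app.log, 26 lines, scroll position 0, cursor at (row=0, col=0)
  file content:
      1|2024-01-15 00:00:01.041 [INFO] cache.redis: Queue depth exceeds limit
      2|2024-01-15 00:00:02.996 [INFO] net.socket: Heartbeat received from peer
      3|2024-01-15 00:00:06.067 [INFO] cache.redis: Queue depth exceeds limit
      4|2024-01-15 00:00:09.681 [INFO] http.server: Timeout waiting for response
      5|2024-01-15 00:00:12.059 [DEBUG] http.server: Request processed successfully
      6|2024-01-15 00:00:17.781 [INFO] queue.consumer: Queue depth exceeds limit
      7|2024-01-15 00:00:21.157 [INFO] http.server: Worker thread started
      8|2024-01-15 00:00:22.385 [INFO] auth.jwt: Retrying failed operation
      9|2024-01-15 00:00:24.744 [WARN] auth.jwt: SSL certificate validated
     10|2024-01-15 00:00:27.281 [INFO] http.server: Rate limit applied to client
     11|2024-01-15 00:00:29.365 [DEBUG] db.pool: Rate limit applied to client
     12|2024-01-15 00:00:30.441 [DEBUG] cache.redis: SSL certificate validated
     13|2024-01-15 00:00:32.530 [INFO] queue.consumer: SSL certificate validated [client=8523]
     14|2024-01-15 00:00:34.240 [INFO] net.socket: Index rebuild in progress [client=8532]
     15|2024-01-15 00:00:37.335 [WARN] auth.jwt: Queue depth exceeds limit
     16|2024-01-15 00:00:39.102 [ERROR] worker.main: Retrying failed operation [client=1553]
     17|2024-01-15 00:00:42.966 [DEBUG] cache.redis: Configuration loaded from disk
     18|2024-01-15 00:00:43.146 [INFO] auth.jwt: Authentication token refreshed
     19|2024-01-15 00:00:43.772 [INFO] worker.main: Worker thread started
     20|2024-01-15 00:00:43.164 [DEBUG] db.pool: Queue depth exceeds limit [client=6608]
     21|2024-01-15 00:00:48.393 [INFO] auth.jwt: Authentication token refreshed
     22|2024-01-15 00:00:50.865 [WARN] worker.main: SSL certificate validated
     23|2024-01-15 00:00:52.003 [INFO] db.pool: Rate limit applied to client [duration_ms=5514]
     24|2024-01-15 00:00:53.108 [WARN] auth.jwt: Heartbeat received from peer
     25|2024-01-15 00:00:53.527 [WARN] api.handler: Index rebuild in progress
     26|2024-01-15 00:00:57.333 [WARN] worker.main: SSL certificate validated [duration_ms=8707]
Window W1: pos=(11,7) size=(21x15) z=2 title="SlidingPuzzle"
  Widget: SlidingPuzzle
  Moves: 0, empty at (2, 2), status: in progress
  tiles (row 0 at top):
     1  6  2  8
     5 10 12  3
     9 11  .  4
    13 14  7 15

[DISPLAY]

                                       
                                       
                                       
                                       
                                       
       ┏━━━━━━━━━━━━━━━━━━━┓           
       ┃ SlidingPuzzle     ┃           
       ┠───────────────────┨           
       ┃┌────┬────┬────┬───┃           
       ┃│  1 │  6 │  2 │  8┃           
       ┃├────┼────┼────┼───┃  ┏━━━━━━━━
       ┃│  5 │ 10 │ 12 │  3┃  ┃ FileEdi
       ┃├────┼────┼────┼───┃  ┠────────
       ┃│  9 │ 11 │    │  4┃  ┃█024-01-
       ┃├────┼────┼────┼───┃  ┃2024-01-
       ┃│ 13 │ 14 │  7 │ 15┃  ┃2024-01-
       ┃└────┴────┴────┴───┃  ┃2024-01-
       ┃Moves: 0           ┃  ┃2024-01-
       ┃                   ┃  ┃2024-01-
       ┗━━━━━━━━━━━━━━━━━━━┛  ┗━━━━━━━━
                                       
                                       
                                       


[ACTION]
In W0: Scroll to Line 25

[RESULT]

                                       
                                       
                                       
                                       
                                       
       ┏━━━━━━━━━━━━━━━━━━━┓           
       ┃ SlidingPuzzle     ┃           
       ┠───────────────────┨           
       ┃┌────┬────┬────┬───┃           
       ┃│  1 │  6 │  2 │  8┃           
       ┃├────┼────┼────┼───┃  ┏━━━━━━━━
       ┃│  5 │ 10 │ 12 │  3┃  ┃ FileEdi
       ┃├────┼────┼────┼───┃  ┠────────
       ┃│  9 │ 11 │    │  4┃  ┃2024-01-
       ┃├────┼────┼────┼───┃  ┃2024-01-
       ┃│ 13 │ 14 │  7 │ 15┃  ┃2024-01-
       ┃└────┴────┴────┴───┃  ┃2024-01-
       ┃Moves: 0           ┃  ┃2024-01-
       ┃                   ┃  ┃2024-01-
       ┗━━━━━━━━━━━━━━━━━━━┛  ┗━━━━━━━━
                                       
                                       
                                       


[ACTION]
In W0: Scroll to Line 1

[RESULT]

                                       
                                       
                                       
                                       
                                       
       ┏━━━━━━━━━━━━━━━━━━━┓           
       ┃ SlidingPuzzle     ┃           
       ┠───────────────────┨           
       ┃┌────┬────┬────┬───┃           
       ┃│  1 │  6 │  2 │  8┃           
       ┃├────┼────┼────┼───┃  ┏━━━━━━━━
       ┃│  5 │ 10 │ 12 │  3┃  ┃ FileEdi
       ┃├────┼────┼────┼───┃  ┠────────
       ┃│  9 │ 11 │    │  4┃  ┃█024-01-
       ┃├────┼────┼────┼───┃  ┃2024-01-
       ┃│ 13 │ 14 │  7 │ 15┃  ┃2024-01-
       ┃└────┴────┴────┴───┃  ┃2024-01-
       ┃Moves: 0           ┃  ┃2024-01-
       ┃                   ┃  ┃2024-01-
       ┗━━━━━━━━━━━━━━━━━━━┛  ┗━━━━━━━━
                                       
                                       
                                       


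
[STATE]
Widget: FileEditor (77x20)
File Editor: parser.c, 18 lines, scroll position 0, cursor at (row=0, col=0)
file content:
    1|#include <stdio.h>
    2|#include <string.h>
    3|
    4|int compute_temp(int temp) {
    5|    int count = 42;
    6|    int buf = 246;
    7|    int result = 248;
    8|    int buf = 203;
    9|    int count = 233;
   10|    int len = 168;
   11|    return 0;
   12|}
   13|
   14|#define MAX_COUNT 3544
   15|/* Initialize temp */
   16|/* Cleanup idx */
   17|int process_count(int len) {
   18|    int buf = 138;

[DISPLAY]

█include <stdio.h>                                                          ▲
#include <string.h>                                                         █
                                                                            ░
int compute_temp(int temp) {                                                ░
    int count = 42;                                                         ░
    int buf = 246;                                                          ░
    int result = 248;                                                       ░
    int buf = 203;                                                          ░
    int count = 233;                                                        ░
    int len = 168;                                                          ░
    return 0;                                                               ░
}                                                                           ░
                                                                            ░
#define MAX_COUNT 3544                                                      ░
/* Initialize temp */                                                       ░
/* Cleanup idx */                                                           ░
int process_count(int len) {                                                ░
    int buf = 138;                                                          ░
                                                                            ░
                                                                            ▼


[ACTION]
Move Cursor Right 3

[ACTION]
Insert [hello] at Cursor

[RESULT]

#inhello█lude <stdio.h>                                                     ▲
#include <string.h>                                                         █
                                                                            ░
int compute_temp(int temp) {                                                ░
    int count = 42;                                                         ░
    int buf = 246;                                                          ░
    int result = 248;                                                       ░
    int buf = 203;                                                          ░
    int count = 233;                                                        ░
    int len = 168;                                                          ░
    return 0;                                                               ░
}                                                                           ░
                                                                            ░
#define MAX_COUNT 3544                                                      ░
/* Initialize temp */                                                       ░
/* Cleanup idx */                                                           ░
int process_count(int len) {                                                ░
    int buf = 138;                                                          ░
                                                                            ░
                                                                            ▼


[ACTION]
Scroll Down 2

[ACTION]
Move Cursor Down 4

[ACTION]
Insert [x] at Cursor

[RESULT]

#inhelloclude <stdio.h>                                                     ▲
#include <string.h>                                                         █
                                                                            ░
int compute_temp(int temp) {                                                ░
    int x█ount = 42;                                                        ░
    int buf = 246;                                                          ░
    int result = 248;                                                       ░
    int buf = 203;                                                          ░
    int count = 233;                                                        ░
    int len = 168;                                                          ░
    return 0;                                                               ░
}                                                                           ░
                                                                            ░
#define MAX_COUNT 3544                                                      ░
/* Initialize temp */                                                       ░
/* Cleanup idx */                                                           ░
int process_count(int len) {                                                ░
    int buf = 138;                                                          ░
                                                                            ░
                                                                            ▼
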